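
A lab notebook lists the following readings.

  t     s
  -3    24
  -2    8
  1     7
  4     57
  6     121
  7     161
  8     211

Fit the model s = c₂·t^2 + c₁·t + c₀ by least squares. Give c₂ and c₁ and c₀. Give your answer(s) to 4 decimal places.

The normal equations are: 8147·c₂ + 1101·c₁ + 179·c₀ = 26916;  1101·c₂ + 179·c₁ + 21·c₀ = 3688;  179·c₂ + 21·c₁ + 7·c₀ = 589.
Row-reducing yields c₂ = 255211/83992, c₁ = 150083/83992, c₀ = 11371/10499.

c₂ = 3.0385, c₁ = 1.7869, c₀ = 1.0831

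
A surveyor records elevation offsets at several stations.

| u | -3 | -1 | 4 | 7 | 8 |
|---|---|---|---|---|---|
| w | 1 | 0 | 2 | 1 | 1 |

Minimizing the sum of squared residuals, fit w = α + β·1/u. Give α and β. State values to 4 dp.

α = 1.1894, β = 1.1610

Compute the Gram sums: Σ1 = 5, Σ1/u = -137/168, Σ1/u·1/u = 34141/28224.
Right-hand side: Σw = 5, Σ1/u·w = 73/168.
det = 5·(34141/28224) − (-137/168)² = 2374/441.
α = (5·(34141/28224) − (-137/168)·(73/168))/(2374/441) = 90353/75968; β = (5·(73/168) − (-137/168)·5)/(2374/441) = 11025/9496.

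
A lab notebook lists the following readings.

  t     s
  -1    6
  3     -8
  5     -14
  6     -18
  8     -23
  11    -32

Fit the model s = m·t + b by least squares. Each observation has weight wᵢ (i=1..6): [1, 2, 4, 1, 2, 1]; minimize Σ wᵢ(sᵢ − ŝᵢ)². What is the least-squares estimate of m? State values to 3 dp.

Sums needed: Σwᵢ·t·t = 404, Σwᵢ·t = 58, Σwᵢ·1 = 11.
For AᵀWs: Σwᵢ·t·s = -1162, Σwᵢ·s = -162.
AᵀWA·[m, b]ᵀ = AᵀWs becomes [[404, 58]; [58, 11]]·[m, b]ᵀ = [-1162, -162]ᵀ.
Δ = 404·11 − 58² = 1080.
m = ((-1162)·11 − 58·(-162))/1080 = -1693/540; b = (404·(-162) − 58·(-1162))/1080 = 487/270.

m = -3.135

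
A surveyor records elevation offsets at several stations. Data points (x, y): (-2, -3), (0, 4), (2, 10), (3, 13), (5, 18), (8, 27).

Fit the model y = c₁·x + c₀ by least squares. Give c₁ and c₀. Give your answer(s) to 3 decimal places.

The normal equations are: 106·c₁ + 16·c₀ = 371;  16·c₁ + 6·c₀ = 69.
Determinant 106·6 − 16² = 380.
c₁ = (371·6 − 16·69)/380 = 561/190; c₀ = (106·69 − 16·371)/380 = 689/190.

c₁ = 2.953, c₀ = 3.626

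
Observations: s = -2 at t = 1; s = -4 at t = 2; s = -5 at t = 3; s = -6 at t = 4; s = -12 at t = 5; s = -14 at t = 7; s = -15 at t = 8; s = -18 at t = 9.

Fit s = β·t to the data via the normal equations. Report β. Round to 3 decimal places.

Compute the Gram sums: Σt·t = 249.
For Mᵀs: Σt·s = -489.
So MᵀM·[β]ᵀ = Mᵀs: [[249]]·[β]ᵀ = [-489]ᵀ.
Hence β = -489 / 249 ≈ -1.96386.

β = -1.964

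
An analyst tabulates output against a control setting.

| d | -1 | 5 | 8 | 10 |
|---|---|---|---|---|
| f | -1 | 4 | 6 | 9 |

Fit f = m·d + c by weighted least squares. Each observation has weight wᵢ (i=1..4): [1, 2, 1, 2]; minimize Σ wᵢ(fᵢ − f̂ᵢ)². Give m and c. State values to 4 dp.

m = 0.8964, c = -0.3608

Compute the Gram sums: Σwᵢ·d·d = 315, Σwᵢ·d = 37, Σwᵢ·1 = 6.
For XᵀWf: Σwᵢ·d·f = 269, Σwᵢ·f = 31.
Determinant 315·6 − 37² = 521.
m = (269·6 − 37·31)/521 = 467/521; c = (315·31 − 37·269)/521 = -188/521.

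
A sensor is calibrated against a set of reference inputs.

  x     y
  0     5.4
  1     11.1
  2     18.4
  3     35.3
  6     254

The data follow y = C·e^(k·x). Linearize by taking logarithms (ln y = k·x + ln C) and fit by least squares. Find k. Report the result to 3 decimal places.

k = 0.636

Linearized form: ln y = k·x + ln C. From the 5 transformed points,
XᵀX = [[50.0000, 12.0000]; [12.0000, 5]], rhs = [52.1473, 16.1069]ᵀ  (here Σx = 12.0000, Σ(x)² = 50.0000, Σln y = 16.1069, Σx·ln y = 52.1473).
Solving (det = 106.0000): k = 0.63635, ln C = 1.69413.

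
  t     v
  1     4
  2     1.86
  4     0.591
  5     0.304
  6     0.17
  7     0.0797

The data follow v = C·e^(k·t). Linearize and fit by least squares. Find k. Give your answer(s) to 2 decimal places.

With ln vᵢ as the transformed response and tᵢ as the regressor:
XᵀX = [[131.0000, 25.0000]; [25.0000, 6]], rhs = [-33.7681, -4.0112]ᵀ  (here Σt = 25.0000, Σ(t)² = 131.0000, Σln v = -4.0112, Σt·ln v = -33.7681).
Δ = 131.0000·6 − (25.0000)² = 161.0000; k = (-33.7681·6 − 25.0000·-4.0112)/161.0000 = -0.63557, ln C = (131.0000·-4.0112 − 25.0000·-33.7681)/161.0000 = 1.97969.

k = -0.64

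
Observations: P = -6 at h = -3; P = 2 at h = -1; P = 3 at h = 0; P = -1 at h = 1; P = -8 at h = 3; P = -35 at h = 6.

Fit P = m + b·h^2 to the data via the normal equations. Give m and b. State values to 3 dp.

m = 2.109, b = -1.030

Sums needed: Σ1 = 6, Σh^2 = 56, Σh^2·h^2 = 1460.
For MᵀP: ΣP = -45, Σh^2·P = -1385.
Normal equations: [[6, 56]; [56, 1460]]·[m, b]ᵀ = [-45, -1385]ᵀ.
Δ = 6·1460 − 56² = 5624.
m = ((-45)·1460 − 56·(-1385))/5624 = 2965/1406; b = (6·(-1385) − 56·(-45))/5624 = -2895/2812.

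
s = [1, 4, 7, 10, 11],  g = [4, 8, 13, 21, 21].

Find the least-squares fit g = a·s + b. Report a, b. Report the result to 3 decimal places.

Normal-equation sums: Σs·s = 287, Σs = 33, Σ1 = 5.
For Mᵀg: Σs·g = 568, Σg = 67.
So MᵀM·[a, b]ᵀ = Mᵀg: [[287, 33]; [33, 5]]·[a, b]ᵀ = [568, 67]ᵀ.
Determinant 287·5 − 33² = 346.
a = (568·5 − 33·67)/346 = 629/346; b = (287·67 − 33·568)/346 = 485/346.

a = 1.818, b = 1.402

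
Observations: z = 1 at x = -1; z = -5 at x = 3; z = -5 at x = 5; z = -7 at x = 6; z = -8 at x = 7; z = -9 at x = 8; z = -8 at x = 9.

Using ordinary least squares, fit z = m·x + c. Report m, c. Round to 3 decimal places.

Normal-equation sums: Σx·x = 265, Σx = 37, Σ1 = 7.
For Mᵀz: Σx·z = -283, Σz = -41.
So MᵀM·[m, c]ᵀ = Mᵀz: [[265, 37]; [37, 7]]·[m, c]ᵀ = [-283, -41]ᵀ.
Eliminating c: 7·(row 1) − 37·(row 2) gives 486·m = 7·(-283) − 37·(-41) = -464, so m = -232/243.
Then c = ((-41) − 37·(-232/243))/7 = -197/243.

m = -0.955, c = -0.811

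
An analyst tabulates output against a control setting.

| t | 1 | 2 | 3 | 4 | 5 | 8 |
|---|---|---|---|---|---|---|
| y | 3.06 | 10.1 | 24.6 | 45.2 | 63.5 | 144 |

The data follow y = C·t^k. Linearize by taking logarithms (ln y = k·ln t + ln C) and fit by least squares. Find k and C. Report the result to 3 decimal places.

k = 1.887, C = 3.009

Let Y = ln y. Fitting Y = k·ln t + ln C by least squares:
Sums: Σln t = 6.8669, Σ(ln t)² = 10.5236, Σln y = 19.5656, Σln t·ln y = 27.4201.
Normal system: [[10.5236, 6.8669]; [6.8669, 6]]·[k, ln C]ᵀ = [27.4201, 19.5656]ᵀ.
Slope k = (n·Σln t·ln y − Σln t·Σln y)/(n·Σ(ln t)² − (Σln t)²) = (6·27.4201 − 6.8669·19.5656)/15.9867 = 1.88685; ln C = (Σln y − k·Σln t)/n = 1.10146, so C = exp(1.10146) = 3.00857.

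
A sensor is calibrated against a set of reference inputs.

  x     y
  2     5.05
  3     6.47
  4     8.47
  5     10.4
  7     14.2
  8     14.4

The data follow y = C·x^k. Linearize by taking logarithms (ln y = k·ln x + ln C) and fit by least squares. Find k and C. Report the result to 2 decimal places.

k = 0.81, C = 2.80

With ln yᵢ as the transformed response and ln xᵢ as the regressor:
AᵀA = [[14.3101, 8.8128]; [8.8128, 6]], rhs = [20.6139, 13.2854]ᵀ  (here Σln x = 8.8128, Σ(ln x)² = 14.3101, Σln y = 13.2854, Σln x·ln y = 20.6139).
Δ = 14.3101·6 − (8.8128)² = 8.1947; k = (20.6139·6 − 8.8128·13.2854)/8.1947 = 0.80562, ln C = (14.3101·13.2854 − 8.8128·20.6139)/8.1947 = 1.03093, so C = exp(1.03093) = 2.80368.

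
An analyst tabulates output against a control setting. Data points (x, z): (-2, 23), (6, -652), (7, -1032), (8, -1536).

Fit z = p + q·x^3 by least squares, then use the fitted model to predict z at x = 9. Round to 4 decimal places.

ẑ = -2188.2248

The normal equations are: 4·p + 1063·q = -3197;  1063·p + 426513·q = -1281424.
Eliminating q: 426513·(row 1) − 1063·(row 2) gives 576083·p = 426513·(-3197) − 1063·(-1281424) = -1408349, so p = -1408349/576083.
Then q = ((-1281424) − 1063·(-1408349/576083))/426513 = -1727285/576083.
At x = 9: ẑ = (-1408349/576083)·(1) + (-1727285/576083)·(729) = -1260599114/576083.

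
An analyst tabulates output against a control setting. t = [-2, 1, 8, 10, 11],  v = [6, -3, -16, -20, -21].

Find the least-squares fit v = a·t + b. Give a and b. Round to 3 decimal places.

a = -2.039, b = 0.619

Normal-equation sums: Σt·t = 290, Σt = 28, Σ1 = 5.
And Σt·v = -574, Σv = -54.
AᵀA·[a, b]ᵀ = Aᵀv becomes [[290, 28]; [28, 5]]·[a, b]ᵀ = [-574, -54]ᵀ.
Eliminating b: 5·(row 1) − 28·(row 2) gives 666·a = 5·(-574) − 28·(-54) = -1358, so a = -679/333.
Then b = ((-54) − 28·(-679/333))/5 = 206/333.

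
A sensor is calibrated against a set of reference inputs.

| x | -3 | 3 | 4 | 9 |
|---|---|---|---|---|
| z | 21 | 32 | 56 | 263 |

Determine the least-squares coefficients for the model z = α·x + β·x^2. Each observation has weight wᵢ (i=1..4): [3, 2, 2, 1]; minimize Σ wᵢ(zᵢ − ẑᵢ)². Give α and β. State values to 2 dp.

The normal system AᵀWA·[α, β]ᵀ = AᵀWz is [[158, 830]; [830, 7478]]·[α, β]ᵀ = [2818, 24238]ᵀ.
Eliminating β: 7478·(row 1) − 830·(row 2) gives 492624·α = 7478·2818 − 830·24238 = 955464, so α = 39811/20526.
Then β = (24238 − 830·(39811/20526))/7478 = 62111/20526.

α = 1.94, β = 3.03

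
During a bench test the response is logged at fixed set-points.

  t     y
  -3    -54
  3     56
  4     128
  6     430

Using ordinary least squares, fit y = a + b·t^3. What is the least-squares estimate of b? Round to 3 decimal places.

From the data, Σ1 = 4, Σt^3 = 280, Σt^3·t^3 = 52210.
Right-hand side: Σy = 560, Σt^3·y = 104042.
So XᵀX·[a, b]ᵀ = Xᵀy: [[4, 280]; [280, 52210]]·[a, b]ᵀ = [560, 104042]ᵀ.
Determinant 4·52210 − 280² = 130440.
a = (560·52210 − 280·104042)/130440 = 882/1087; b = (4·104042 − 280·560)/130440 = 10807/5435.

b = 1.988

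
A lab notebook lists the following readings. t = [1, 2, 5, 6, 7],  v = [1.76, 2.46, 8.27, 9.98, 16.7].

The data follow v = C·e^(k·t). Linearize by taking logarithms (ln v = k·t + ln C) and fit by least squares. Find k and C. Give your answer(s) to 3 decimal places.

k = 0.370, C = 1.201

Taking logs, ln v = k·t + ln C, so regress ln v on t.
Sums: Σt = 21.0000, Σ(t)² = 115.0000, Σln v = 8.6941, Σt·ln v = 46.4402.
Normal system: [[115.0000, 21.0000]; [21.0000, 5]]·[k, ln C]ᵀ = [46.4402, 8.6941]ᵀ.
Solving (det = 134.0000): k = 0.37033, ln C = 0.18342, so C = exp(0.18342) = 1.20132.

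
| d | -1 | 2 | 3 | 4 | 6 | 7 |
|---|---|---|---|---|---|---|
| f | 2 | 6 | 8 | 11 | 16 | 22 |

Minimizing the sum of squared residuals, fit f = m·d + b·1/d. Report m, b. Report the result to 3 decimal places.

m = 3.072, b = -4.217

Sums needed: Σd·d = 115, Σd·1/d = 6, Σ1/d·1/d = 10385/7056.
Moment sums: Σd·f = 328, Σ1/d·f = 1027/84.
Normal equations: [[115, 6]; [6, 10385/7056]]·[m, b]ᵀ = [328, 1027/84]ᵀ.
Determinant 115·(10385/7056) − 6² = 940259/7056.
m = (328·(10385/7056) − 6·(1027/84))/(940259/7056) = 2888672/940259; b = (115·(1027/84) − 6·328)/(940259/7056) = -3965388/940259.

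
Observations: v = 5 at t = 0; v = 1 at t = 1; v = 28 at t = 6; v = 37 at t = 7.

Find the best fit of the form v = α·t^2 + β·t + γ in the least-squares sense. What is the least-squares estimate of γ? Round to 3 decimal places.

γ = 4.020

Entries of AᵀA: Σt^2·t^2 = 3698, Σt^2·t = 560, Σt^2 = 86, Σt·t = 86, Σt = 14, Σ1 = 4.
Moment sums: Σt^2·v = 2822, Σt·v = 428, Σv = 71.
Inverting the 3×3 Gram matrix, [α, β, γ]ᵀ = [13/12, -1213/444, 595/148]ᵀ.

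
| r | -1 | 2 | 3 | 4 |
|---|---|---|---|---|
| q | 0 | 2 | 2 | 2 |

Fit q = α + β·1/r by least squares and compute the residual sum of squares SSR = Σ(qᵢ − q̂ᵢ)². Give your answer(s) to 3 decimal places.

The normal equations are: 4·α + (1/12)·β = 6;  (1/12)·α + (205/144)·β = 13/6.
(Σ1 = 4, Σ1/r = 1/12, Σ1/r·1/r = 205/144, Σq = 6, Σ1/r·q = 13/6.)
Δ = 4·(205/144) − (1/12)² = 91/16.
α = (6·(205/144) − (1/12)·(13/6))/(91/16) = 172/117; β = (4·(13/6) − (1/12)·6)/(91/16) = 56/39.
Residuals: -4/117, -22/117, 2/39, 20/117; SSR = 8/117.

SSR = 0.068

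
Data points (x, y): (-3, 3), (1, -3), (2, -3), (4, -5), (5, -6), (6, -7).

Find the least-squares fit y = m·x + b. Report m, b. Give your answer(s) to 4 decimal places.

The normal equations are: 91·m + 15·b = -110;  15·m + 6·b = -21.
(Σx·x = 91, Σx = 15, Σ1 = 6, Σx·y = -110, Σy = -21.)
Determinant 91·6 − 15² = 321.
m = ((-110)·6 − 15·(-21))/321 = -115/107; b = (91·(-21) − 15·(-110))/321 = -87/107.

m = -1.0748, b = -0.8131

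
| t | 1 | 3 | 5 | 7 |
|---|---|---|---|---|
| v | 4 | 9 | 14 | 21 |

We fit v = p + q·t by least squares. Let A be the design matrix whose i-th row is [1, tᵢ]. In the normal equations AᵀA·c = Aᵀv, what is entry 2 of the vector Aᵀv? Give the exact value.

Entry 2 ↔ basis t, so (Aᵀv)_{2} = Σᵢ (t)·vᵢ = (1)·(4) + (3)·(9) + (5)·(14) + (7)·(21) = 248.

248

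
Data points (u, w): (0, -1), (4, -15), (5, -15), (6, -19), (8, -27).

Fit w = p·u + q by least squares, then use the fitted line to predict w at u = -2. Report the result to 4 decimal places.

Compute the Gram sums: Σu·u = 141, Σu = 23, Σ1 = 5.
Moment sums: Σu·w = -465, Σw = -77.
So AᵀA·[p, q]ᵀ = Aᵀw: [[141, 23]; [23, 5]]·[p, q]ᵀ = [-465, -77]ᵀ.
det = 141·5 − 23² = 176.
p = ((-465)·5 − 23·(-77))/176 = -277/88; q = (141·(-77) − 23·(-465))/176 = -81/88.
At u = -2: ŵ = (-277/88)·(-2) + (-81/88)·(1) = 43/8.

ŵ = 5.3750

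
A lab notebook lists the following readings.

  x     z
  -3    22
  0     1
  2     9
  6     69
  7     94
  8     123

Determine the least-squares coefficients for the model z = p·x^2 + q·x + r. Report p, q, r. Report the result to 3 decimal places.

p = 1.982, q = -0.700, r = 1.822

Normal-equation sums: Σx^2·x^2 = 7890, Σx^2·x = 1052, Σx^2 = 162, Σx·x = 162, Σx = 20, Σ1 = 6.
Right-hand side: Σx^2·z = 15196, Σx·z = 2008, Σz = 318.
AᵀA·[p, q, r]ᵀ = Aᵀz becomes [[7890, 1052, 162]; [1052, 162, 20]; [162, 20, 6]]·[p, q, r]ᵀ = [15196, 2008, 318]ᵀ.
Solving the 3×3 system (Gaussian elimination) gives p = 4721/2382, q = -278/397, r = 4339/2382.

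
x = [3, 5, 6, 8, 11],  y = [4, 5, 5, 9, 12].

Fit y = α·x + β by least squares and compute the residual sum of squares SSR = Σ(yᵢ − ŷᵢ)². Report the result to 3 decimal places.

SSR = 2.989

Normal-equation sums: Σx·x = 255, Σx = 33, Σ1 = 5.
For Aᵀy: Σx·y = 271, Σy = 35.
Normal equations: [[255, 33]; [33, 5]]·[α, β]ᵀ = [271, 35]ᵀ.
Determinant 255·5 − 33² = 186.
α = (271·5 − 33·35)/186 = 100/93; β = (255·35 − 33·271)/186 = -3/31.
Residuals: 27/31, -26/93, -42/31, 46/93, 25/93; SSR = 278/93.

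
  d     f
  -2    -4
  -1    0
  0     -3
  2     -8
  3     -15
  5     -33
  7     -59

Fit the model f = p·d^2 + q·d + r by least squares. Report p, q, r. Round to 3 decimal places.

p = -0.981, q = -1.296, r = -1.946

With design matrix X, XᵀX = [[3140, 494, 92]; [494, 92, 14]; [92, 14, 7]] and Xᵀf = [-3899, -631, -122]ᵀ.
Solving the 3×3 system (Gaussian elimination) gives p = -94313/96162, q = -4021/3102, r = -31187/16027.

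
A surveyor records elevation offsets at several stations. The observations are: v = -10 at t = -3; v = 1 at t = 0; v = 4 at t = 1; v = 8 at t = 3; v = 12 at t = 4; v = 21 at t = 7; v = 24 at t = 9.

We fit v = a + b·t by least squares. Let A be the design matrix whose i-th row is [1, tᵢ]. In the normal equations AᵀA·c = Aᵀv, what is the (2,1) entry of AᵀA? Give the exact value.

Row 2 ↔ basis t, column 1 ↔ basis 1, so (AᵀA)_{2,1} = Σᵢ t = (-3)·(1) + (0)·(1) + (1)·(1) + (3)·(1) + (4)·(1) + (7)·(1) + (9)·(1) = 21.

21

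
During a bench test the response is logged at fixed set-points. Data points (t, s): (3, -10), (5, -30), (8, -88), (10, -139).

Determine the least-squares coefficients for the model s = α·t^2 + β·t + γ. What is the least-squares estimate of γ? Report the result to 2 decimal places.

From the data, Σt^2·t^2 = 14802, Σt^2·t = 1664, Σt^2 = 198, Σt·t = 198, Σt = 26, Σ1 = 4.
And Σt^2·s = -20372, Σt·s = -2274, Σs = -267.
Inverting the 3×3 Gram matrix, [α, β, γ]ᵀ = [-31/20, 917/580, -35/116]ᵀ.

γ = -0.30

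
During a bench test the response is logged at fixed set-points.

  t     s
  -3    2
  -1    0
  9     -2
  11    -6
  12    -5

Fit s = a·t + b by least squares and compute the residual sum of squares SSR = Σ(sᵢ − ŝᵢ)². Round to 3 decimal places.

SSR = 5.570

Forming MᵀM = [[356, 28]; [28, 5]] and Mᵀs = [-150, -11]ᵀ gives MᵀM·[a, b]ᵀ = Mᵀs.
Eliminating b: 5·(row 1) − 28·(row 2) gives 996·a = 5·(-150) − 28·(-11) = -442, so a = -221/498.
Then b = ((-11) − 28·(-221/498))/5 = 71/249.
Residuals: 191/498, -121/166, 851/498, -233/166, 10/249; SSR = 1387/249.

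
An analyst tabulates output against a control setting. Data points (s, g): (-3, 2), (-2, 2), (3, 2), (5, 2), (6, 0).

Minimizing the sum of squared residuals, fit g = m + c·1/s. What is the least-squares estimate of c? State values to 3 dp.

Setting ∂/∂m … = 0 gives: 5·m + (-2/15)·c = 8;  (-2/15)·m + (27/50)·c = -3/5.
(Σ1 = 5, Σ1/s = -2/15, Σ1/s·1/s = 27/50, Σg = 8, Σ1/s·g = -3/5.)
det = 5·(27/50) − (-2/15)² = 1207/450.
m = (8·(27/50) − (-2/15)·(-3/5))/(1207/450) = 1908/1207; c = (5·(-3/5) − (-2/15)·8)/(1207/450) = -870/1207.

c = -0.721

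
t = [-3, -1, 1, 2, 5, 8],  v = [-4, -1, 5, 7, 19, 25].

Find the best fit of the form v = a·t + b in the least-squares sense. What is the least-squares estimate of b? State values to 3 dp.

b = 2.875

Setting ∂/∂a … = 0 gives: 104·a + 12·b = 327;  12·a + 6·b = 51.
(Σt·t = 104, Σt = 12, Σ1 = 6, Σt·v = 327, Σv = 51.)
Eliminating b: 6·(row 1) − 12·(row 2) gives 480·a = 6·327 − 12·51 = 1350, so a = 45/16.
Then b = (51 − 12·(45/16))/6 = 23/8.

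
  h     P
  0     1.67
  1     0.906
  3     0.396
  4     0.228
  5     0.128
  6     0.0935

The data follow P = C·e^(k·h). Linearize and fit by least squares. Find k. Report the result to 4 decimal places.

With ln Pᵢ as the transformed response and hᵢ as the regressor:
Σh = 19.0000, Σ(h)² = 87.0000, Σln P = -6.4162, Σh·ln P = -33.2888.
Normal system: [[87.0000, 19.0000]; [19.0000, 6]]·[k, ln C]ᵀ = [-33.2888, -6.4162]ᵀ.
Solving (det = 161.0000): k = -0.48339, ln C = 0.46137.

k = -0.4834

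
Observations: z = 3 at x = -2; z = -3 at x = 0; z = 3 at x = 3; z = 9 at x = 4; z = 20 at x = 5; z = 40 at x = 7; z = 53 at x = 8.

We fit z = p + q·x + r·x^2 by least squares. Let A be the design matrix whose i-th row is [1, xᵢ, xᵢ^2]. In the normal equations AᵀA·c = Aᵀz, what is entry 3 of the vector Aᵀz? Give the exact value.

6035

Entry 3 ↔ basis x^2, so (Aᵀz)_{3} = Σᵢ (x^2)·zᵢ = (4)·(3) + (0)·(-3) + (9)·(3) + (16)·(9) + (25)·(20) + (49)·(40) + (64)·(53) = 6035.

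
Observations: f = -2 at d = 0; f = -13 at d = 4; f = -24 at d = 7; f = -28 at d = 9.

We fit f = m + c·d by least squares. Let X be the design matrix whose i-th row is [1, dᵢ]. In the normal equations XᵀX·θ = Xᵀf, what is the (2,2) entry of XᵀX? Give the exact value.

146

Row 2 ↔ basis d, column 2 ↔ basis d, so (XᵀX)_{2,2} = Σᵢ (d)·(d) = (0)·(0) + (4)·(4) + (7)·(7) + (9)·(9) = 146.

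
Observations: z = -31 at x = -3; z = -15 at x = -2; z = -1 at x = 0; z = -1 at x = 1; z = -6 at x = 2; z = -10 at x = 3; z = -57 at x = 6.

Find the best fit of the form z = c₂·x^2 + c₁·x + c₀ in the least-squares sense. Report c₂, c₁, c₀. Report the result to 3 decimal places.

c₂ = -2.056, c₁ = 3.137, c₀ = -1.915

Forming AᵀA = [[1491, 217, 63]; [217, 63, 7]; [63, 7, 7]] and Aᵀz = [-2506, -262, -121]ᵀ gives AᵀA·[c₂, c₁, c₀]ᵀ = Aᵀz.
Solving the 3×3 system (Gaussian elimination) gives c₂ = -4117/2002, c₁ = 571/182, c₀ = -1917/1001.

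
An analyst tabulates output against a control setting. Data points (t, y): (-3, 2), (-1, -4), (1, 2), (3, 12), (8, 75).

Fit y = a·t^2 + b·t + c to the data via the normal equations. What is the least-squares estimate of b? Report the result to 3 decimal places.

b = 1.790

Compute the Gram sums: Σt^2·t^2 = 4260, Σt^2·t = 512, Σt^2 = 84, Σt·t = 84, Σt = 8, Σ1 = 5.
Right-hand side: Σt^2·y = 4924, Σt·y = 636, Σy = 87.
Normal equations: [[4260, 512, 84]; [512, 84, 8]; [84, 8, 5]]·[a, b, c]ᵀ = [4924, 636, 87]ᵀ.
Inverting the 3×3 Gram matrix, [a, b, c]ᵀ = [18416/18829, 33713/18829, -35705/18829]ᵀ.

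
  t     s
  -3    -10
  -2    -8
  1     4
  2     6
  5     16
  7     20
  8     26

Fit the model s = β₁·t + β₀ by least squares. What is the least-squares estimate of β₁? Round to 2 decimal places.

β₁ = 3.20

Normal-equation sums: Σt·t = 156, Σt = 18, Σ1 = 7.
Moment sums: Σt·s = 490, Σs = 54.
Eliminating β₀: 7·(row 1) − 18·(row 2) gives 768·β₁ = 7·490 − 18·54 = 2458, so β₁ = 1229/384.
Then β₀ = (54 − 18·(1229/384))/7 = -33/64.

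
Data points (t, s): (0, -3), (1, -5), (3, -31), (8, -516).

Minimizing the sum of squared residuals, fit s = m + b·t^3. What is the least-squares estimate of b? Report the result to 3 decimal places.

b = -1.001

The normal equations are: 4·m + 540·b = -555;  540·m + 262874·b = -265034.
(Σ1 = 4, Σt^3 = 540, Σt^3·t^3 = 262874, Σs = -555, Σt^3·s = -265034.)
Determinant 4·262874 − 540² = 759896.
m = ((-555)·262874 − 540·(-265034))/759896 = -1388355/379948; b = (4·(-265034) − 540·(-555))/759896 = -190109/189974.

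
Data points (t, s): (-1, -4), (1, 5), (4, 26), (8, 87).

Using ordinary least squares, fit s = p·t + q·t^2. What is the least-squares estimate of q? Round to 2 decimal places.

The normal system XᵀX·[p, q]ᵀ = Xᵀs is [[82, 576]; [576, 4354]]·[p, q]ᵀ = [809, 5985]ᵀ.
Determinant 82·4354 − 576² = 25252.
p = (809·4354 − 576·5985)/25252 = 37513/12626; q = (82·5985 − 576·809)/25252 = 12393/12626.

q = 0.98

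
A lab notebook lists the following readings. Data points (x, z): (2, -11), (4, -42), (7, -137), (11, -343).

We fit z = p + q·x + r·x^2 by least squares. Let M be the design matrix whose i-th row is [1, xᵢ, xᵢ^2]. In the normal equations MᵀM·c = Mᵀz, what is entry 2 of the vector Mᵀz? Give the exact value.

-4922

Entry 2 ↔ basis x, so (Mᵀz)_{2} = Σᵢ (x)·zᵢ = (2)·(-11) + (4)·(-42) + (7)·(-137) + (11)·(-343) = -4922.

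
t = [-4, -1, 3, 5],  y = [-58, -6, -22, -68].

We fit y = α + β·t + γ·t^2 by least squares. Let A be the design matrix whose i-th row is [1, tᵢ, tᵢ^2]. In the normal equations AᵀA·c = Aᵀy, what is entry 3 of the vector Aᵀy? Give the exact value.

Entry 3 ↔ basis t^2, so (Aᵀy)_{3} = Σᵢ (t^2)·yᵢ = (16)·(-58) + (1)·(-6) + (9)·(-22) + (25)·(-68) = -2832.

-2832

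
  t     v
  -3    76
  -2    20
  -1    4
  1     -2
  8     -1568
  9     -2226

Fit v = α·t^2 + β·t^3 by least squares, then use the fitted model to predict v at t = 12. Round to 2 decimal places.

v̂ = -5248.92

Sums needed: Σt^2·t^2 = 10756, Σt^2·t^3 = 91542, Σt^3·t^3 = 794380.
And Σt^2·v = -279892, Σt^3·v = -2427788.
Normal equations: [[10756, 91542]; [91542, 794380]]·[α, β]ᵀ = [-279892, -2427788]ᵀ.
det = 10756·794380 − 91542² = 164413516.
α = ((-279892)·794380 − 91542·(-2427788))/164413516 = -24009466/41103379; β = (10756·(-2427788) − 91542·(-279892))/164413516 = -122853566/41103379.
At t = 12: v̂ = (-24009466/41103379)·(144) + (-122853566/41103379)·(1728) = -215748325152/41103379.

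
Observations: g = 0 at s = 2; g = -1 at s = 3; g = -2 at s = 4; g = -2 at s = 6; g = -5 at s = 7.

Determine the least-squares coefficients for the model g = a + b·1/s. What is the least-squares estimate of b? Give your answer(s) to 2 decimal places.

b = 10.80

Entries of MᵀM: Σ1 = 5, Σ1/s = 39/28, Σ1/s·1/s = 3329/7056.
And Σg = -10, Σ1/s·g = -79/42.
Normal equations: [[5, 39/28]; [39/28, 3329/7056]]·[a, b]ᵀ = [-10, -79/42]ᵀ.
Δ = 5·(3329/7056) − (39/28)² = 739/1764.
a = ((-10)·(3329/7056) − (39/28)·(-79/42))/(739/1764) = -3701/739; b = (5·(-79/42) − (39/28)·(-10))/(739/1764) = 7980/739.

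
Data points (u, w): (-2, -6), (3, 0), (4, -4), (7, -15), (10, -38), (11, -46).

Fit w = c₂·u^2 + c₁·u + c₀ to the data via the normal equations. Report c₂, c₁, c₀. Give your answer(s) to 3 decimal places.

AᵀA·[c₂, c₁, c₀]ᵀ = Aᵀw reads: 27395·c₂ + 2757·c₁ + 299·c₀ = -10189;  2757·c₂ + 299·c₁ + 33·c₀ = -995;  299·c₂ + 33·c₁ + 6·c₀ = -109.
(Σu^2·u^2 = 27395, Σu^2·u = 2757, Σu^2 = 299, Σu·u = 299, Σu = 33, Σ1 = 6, Σu^2·w = -10189, Σu·w = -995, Σw = -109.)
Row-reducing yields c₂ = -17846/34573, c₁ = 262981/172865, c₀ = -140148/172865.

c₂ = -0.516, c₁ = 1.521, c₀ = -0.811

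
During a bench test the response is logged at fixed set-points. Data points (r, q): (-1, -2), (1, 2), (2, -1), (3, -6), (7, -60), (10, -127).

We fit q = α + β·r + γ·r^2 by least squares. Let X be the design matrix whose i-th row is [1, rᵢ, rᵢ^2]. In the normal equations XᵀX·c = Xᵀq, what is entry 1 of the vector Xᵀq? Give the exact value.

-194

Entry 1 ↔ basis 1, so (Xᵀq)_{1} = Σᵢ qᵢ = (1)·(-2) + (1)·(2) + (1)·(-1) + (1)·(-6) + (1)·(-60) + (1)·(-127) = -194.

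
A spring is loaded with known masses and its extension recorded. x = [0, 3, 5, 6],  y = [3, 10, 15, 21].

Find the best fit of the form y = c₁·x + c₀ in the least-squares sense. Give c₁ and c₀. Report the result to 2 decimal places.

c₁ = 2.83, c₀ = 2.33

Entries of MᵀM: Σx·x = 70, Σx = 14, Σ1 = 4.
For Mᵀy: Σx·y = 231, Σy = 49.
So MᵀM·[c₁, c₀]ᵀ = Mᵀy: [[70, 14]; [14, 4]]·[c₁, c₀]ᵀ = [231, 49]ᵀ.
Eliminating c₀: 4·(row 1) − 14·(row 2) gives 84·c₁ = 4·231 − 14·49 = 238, so c₁ = 17/6.
Then c₀ = (49 − 14·(17/6))/4 = 7/3.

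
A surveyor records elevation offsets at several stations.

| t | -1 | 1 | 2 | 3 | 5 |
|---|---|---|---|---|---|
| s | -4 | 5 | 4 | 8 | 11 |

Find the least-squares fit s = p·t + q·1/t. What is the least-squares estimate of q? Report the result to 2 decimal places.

From the data, Σt·t = 40, Σt·1/t = 5, Σ1/t·1/t = 2161/900.
Right-hand side: Σt·s = 96, Σ1/t·s = 238/15.
AᵀA·[p, q]ᵀ = Aᵀs becomes [[40, 5]; [5, 2161/900]]·[p, q]ᵀ = [96, 238/15]ᵀ.
Δ = 40·(2161/900) − 5² = 3197/45.
p = (96·(2161/900) − 5·(238/15))/(3197/45) = 34014/15985; q = (40·(238/15) − 5·96)/(3197/45) = 6960/3197.

q = 2.18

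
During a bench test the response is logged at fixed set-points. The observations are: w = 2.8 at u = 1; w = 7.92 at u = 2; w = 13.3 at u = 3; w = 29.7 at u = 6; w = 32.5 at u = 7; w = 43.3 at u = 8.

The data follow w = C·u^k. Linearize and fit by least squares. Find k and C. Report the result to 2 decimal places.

k = 1.27, C = 3.05

Let Y = ln w. Fitting Y = k·ln u + ln C by least squares:
Σln u = 7.6089, Σ(ln u)² = 13.0084, Σln w = 16.3273, Σln u·ln w = 24.9633.
Normal system: [[13.0084, 7.6089]; [7.6089, 6]]·[k, ln C]ᵀ = [24.9633, 16.3273]ᵀ.
Solving (det = 20.1558): k = 1.26750, ln C = 1.11385, so C = exp(1.11385) = 3.04607.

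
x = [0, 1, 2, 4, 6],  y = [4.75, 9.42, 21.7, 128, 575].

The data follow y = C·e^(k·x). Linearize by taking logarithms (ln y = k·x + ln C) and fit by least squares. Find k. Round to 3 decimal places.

k = 0.815

With ln yᵢ as the transformed response and xᵢ as the regressor:
Over the data: Σx = 13.0000, Σ(x)² = 57.0000, Σln y = 18.0847, Σx·ln y = 65.9318.
Normal system: [[57.0000, 13.0000]; [13.0000, 5]]·[k, ln C]ᵀ = [65.9318, 18.0847]ᵀ.
Slope k = (n·Σx·ln y − Σx·Σln y)/(n·Σ(x)² − (Σx)²) = (5·65.9318 − 13.0000·18.0847)/116.0000 = 0.81516; ln C = (Σln y − k·Σx)/n = 1.49753.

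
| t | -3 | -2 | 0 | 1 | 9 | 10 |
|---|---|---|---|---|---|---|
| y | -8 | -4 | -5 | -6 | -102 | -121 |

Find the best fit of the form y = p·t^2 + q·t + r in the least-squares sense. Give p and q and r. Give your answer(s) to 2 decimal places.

p = -1.00, q = -1.80, r = -4.11

Compute the Gram sums: Σt^2·t^2 = 16659, Σt^2·t = 1695, Σt^2 = 195, Σt·t = 195, Σt = 15, Σ1 = 6.
Right-hand side: Σt^2·y = -20456, Σt·y = -2102, Σy = -246.
Normal equations: [[16659, 1695, 195]; [1695, 195, 15]; [195, 15, 6]]·[p, q, r]ᵀ = [-20456, -2102, -246]ᵀ.
Inverting the 3×3 Gram matrix, [p, q, r]ᵀ = [-1591/1596, -14353/7980, -78/19]ᵀ.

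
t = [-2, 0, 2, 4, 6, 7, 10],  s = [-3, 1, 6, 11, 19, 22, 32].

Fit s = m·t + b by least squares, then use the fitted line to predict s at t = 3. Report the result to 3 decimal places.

ŝ = 10.033

Sums needed: Σt·t = 209, Σt = 27, Σ1 = 7.
For Mᵀs: Σt·s = 650, Σs = 88.
MᵀM·[m, b]ᵀ = Mᵀs becomes [[209, 27]; [27, 7]]·[m, b]ᵀ = [650, 88]ᵀ.
Eliminating b: 7·(row 1) − 27·(row 2) gives 734·m = 7·650 − 27·88 = 2174, so m = 1087/367.
Then b = (88 − 27·(1087/367))/7 = 421/367.
At t = 3: ŝ = (1087/367)·(3) + (421/367)·(1) = 3682/367.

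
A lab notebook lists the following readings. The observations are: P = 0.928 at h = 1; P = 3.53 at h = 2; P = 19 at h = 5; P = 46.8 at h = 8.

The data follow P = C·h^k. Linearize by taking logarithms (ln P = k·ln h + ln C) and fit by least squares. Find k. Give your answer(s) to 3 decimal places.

k = 1.878

Linearized form: ln P = k·ln h + ln C. From the 4 transformed points,
AᵀA = [[7.3948, 4.3820]; [4.3820, 4]], rhs = [13.6104, 7.9769]ᵀ  (here Σln h = 4.3820, Σ(ln h)² = 7.3948, Σln P = 7.9769, Σln h·ln P = 13.6104).
Slope k = (n·Σln h·ln P − Σln h·Σln P)/(n·Σ(ln h)² − (Σln h)²) = (4·13.6104 − 4.3820·7.9769)/10.3771 = 1.87786; ln C = (Σln P − k·Σln h)/n = -0.06299.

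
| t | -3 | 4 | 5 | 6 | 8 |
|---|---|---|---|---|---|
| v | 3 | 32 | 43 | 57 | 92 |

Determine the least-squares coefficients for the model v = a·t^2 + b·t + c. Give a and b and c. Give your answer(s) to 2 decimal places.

a = 1.01, b = 3.04, c = 3.10

The normal equations are: 6354·a + 890·b + 150·c = 9554;  890·a + 150·b + 20·c = 1412;  150·a + 20·b + 5·c = 227.
Inverting the 3×3 Gram matrix, [a, b, c]ᵀ = [574/571, 8666/2855, 8853/2855]ᵀ.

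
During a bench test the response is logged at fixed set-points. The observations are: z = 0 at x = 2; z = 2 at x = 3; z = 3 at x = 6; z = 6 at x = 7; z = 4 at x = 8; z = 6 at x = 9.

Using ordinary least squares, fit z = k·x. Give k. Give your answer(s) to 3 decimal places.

Normal-equation sums: Σx·x = 243.
And Σx·z = 152.
k = 152/243 = 0.625514.

k = 0.626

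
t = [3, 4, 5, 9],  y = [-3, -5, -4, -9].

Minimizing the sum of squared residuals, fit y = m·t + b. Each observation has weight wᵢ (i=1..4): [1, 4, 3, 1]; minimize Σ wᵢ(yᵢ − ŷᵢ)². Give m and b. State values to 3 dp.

Forming MᵀWM = [[229, 43]; [43, 9]] and MᵀWy = [-230, -44]ᵀ gives MᵀWM·[m, b]ᵀ = MᵀWy.
Eliminating b: 9·(row 1) − 43·(row 2) gives 212·m = 9·(-230) − 43·(-44) = -178, so m = -89/106.
Then b = ((-44) − 43·(-89/106))/9 = -93/106.

m = -0.840, b = -0.877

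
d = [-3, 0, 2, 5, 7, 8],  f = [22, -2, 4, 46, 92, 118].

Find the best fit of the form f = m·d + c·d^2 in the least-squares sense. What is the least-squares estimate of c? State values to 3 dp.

c = 2.015

The normal equations are: 151·m + 961·c = 1760;  961·m + 7219·c = 13424.
Determinant 151·7219 − 961² = 166548.
m = (1760·7219 − 961·13424)/166548 = -16252/13879; c = (151·13424 − 961·1760)/166548 = 27972/13879.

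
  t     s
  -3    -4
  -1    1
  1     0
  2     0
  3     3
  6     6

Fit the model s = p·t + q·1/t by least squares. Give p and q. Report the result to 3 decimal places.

The normal system AᵀA·[p, q]ᵀ = Aᵀs is [[60, 6]; [6, 5/2]]·[p, q]ᵀ = [56, 7/3]ᵀ.
Eliminating q: (5/2)·(row 1) − 6·(row 2) gives 114·p = (5/2)·56 − 6·(7/3) = 126, so p = 21/19.
Then q = ((7/3) − 6·(21/19))/(5/2) = -98/57.

p = 1.105, q = -1.719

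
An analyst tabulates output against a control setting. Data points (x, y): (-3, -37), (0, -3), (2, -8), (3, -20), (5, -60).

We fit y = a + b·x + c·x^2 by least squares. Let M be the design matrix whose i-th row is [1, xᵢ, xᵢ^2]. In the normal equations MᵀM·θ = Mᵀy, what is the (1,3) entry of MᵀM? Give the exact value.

47

Row 1 ↔ basis 1, column 3 ↔ basis x^2, so (MᵀM)_{1,3} = Σᵢ x^2 = (1)·(9) + (1)·(0) + (1)·(4) + (1)·(9) + (1)·(25) = 47.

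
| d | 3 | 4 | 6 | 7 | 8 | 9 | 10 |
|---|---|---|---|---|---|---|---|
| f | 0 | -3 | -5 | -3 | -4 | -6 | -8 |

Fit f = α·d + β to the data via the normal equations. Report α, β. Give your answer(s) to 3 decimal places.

α = -0.870, β = 1.696

Compute the Gram sums: Σd·d = 355, Σd = 47, Σ1 = 7.
And Σd·f = -229, Σf = -29.
So AᵀA·[α, β]ᵀ = Aᵀf: [[355, 47]; [47, 7]]·[α, β]ᵀ = [-229, -29]ᵀ.
Δ = 355·7 − 47² = 276.
α = ((-229)·7 − 47·(-29))/276 = -20/23; β = (355·(-29) − 47·(-229))/276 = 39/23.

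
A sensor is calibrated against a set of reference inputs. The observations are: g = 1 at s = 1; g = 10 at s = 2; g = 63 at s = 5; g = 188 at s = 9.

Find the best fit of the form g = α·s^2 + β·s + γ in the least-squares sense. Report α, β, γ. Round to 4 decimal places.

α = 1.9723, β = 3.6861, γ = -4.8973

Compute the Gram sums: Σs^2·s^2 = 7203, Σs^2·s = 863, Σs^2 = 111, Σs·s = 111, Σs = 17, Σ1 = 4.
Moment sums: Σs^2·g = 16844, Σs·g = 2028, Σg = 262.
Inverting the 3×3 Gram matrix, [α, β, γ]ᵀ = [2635/1336, 24623/6680, -16357/3340]ᵀ.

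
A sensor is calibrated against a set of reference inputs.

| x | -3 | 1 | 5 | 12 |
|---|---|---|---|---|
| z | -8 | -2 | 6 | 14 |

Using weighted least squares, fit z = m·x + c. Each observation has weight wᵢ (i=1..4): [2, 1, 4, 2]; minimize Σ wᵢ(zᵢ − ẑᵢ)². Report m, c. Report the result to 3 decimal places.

Entries of MᵀWM: Σwᵢ·x·x = 407, Σwᵢ·x = 39, Σwᵢ·1 = 9.
Right-hand side: Σwᵢ·x·z = 502, Σwᵢ·z = 34.
Normal equations: [[407, 39]; [39, 9]]·[m, c]ᵀ = [502, 34]ᵀ.
Eliminating c: 9·(row 1) − 39·(row 2) gives 2142·m = 9·502 − 39·34 = 3192, so m = 76/51.
Then c = (34 − 39·(76/51))/9 = -410/153.

m = 1.490, c = -2.680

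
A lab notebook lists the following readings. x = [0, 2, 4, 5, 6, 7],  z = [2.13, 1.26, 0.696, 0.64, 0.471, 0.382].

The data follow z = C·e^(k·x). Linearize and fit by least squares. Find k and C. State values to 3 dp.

Linearized form: ln z = k·x + ln C. From the 6 transformed points,
Over the data: Σx = 24.0000, Σ(x)² = 130.0000, Σln z = -1.5367, Σx·ln z = -14.4726.
Normal system: [[130.0000, 24.0000]; [24.0000, 6]]·[k, ln C]ᵀ = [-14.4726, -1.5367]ᵀ.
Slope k = (n·Σx·ln z − Σx·Σln z)/(n·Σ(x)² − (Σx)²) = (6·-14.4726 − 24.0000·-1.5367)/204.0000 = -0.24488; ln C = (Σln z − k·Σx)/n = 0.72339, so C = exp(0.72339) = 2.06141.

k = -0.245, C = 2.061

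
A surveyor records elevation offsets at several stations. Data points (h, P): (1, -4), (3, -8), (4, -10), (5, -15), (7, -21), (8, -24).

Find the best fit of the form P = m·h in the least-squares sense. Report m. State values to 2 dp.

The normal equations are: 164·m = -482.
(Σh·h = 164, Σh·P = -482.)
Hence m = -482 / 164 ≈ -2.93902.

m = -2.94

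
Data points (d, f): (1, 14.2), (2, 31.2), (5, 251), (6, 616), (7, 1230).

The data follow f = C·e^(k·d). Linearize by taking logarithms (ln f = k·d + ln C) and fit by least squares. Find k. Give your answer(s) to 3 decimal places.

k = 0.740

Let Y = ln f. Fitting Y = k·d + ln C by least squares:
AᵀA = [[115.0000, 21.0000]; [21.0000, 5]], rhs = [125.5042, 25.1571]ᵀ  (here Σd = 21.0000, Σ(d)² = 115.0000, Σln f = 25.1571, Σd·ln f = 125.5042).
Solving (det = 134.0000): k = 0.74046, ln C = 1.92150.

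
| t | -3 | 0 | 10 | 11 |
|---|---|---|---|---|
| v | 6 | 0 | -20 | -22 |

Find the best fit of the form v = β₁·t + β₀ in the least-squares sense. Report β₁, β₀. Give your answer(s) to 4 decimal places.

Setting ∂/∂β₁ … = 0 gives: 230·β₁ + 18·β₀ = -460;  18·β₁ + 4·β₀ = -36.
Δ = 230·4 − 18² = 596.
β₁ = ((-460)·4 − 18·(-36))/596 = -2; β₀ = (230·(-36) − 18·(-460))/596 = 0.

β₁ = -2.0000, β₀ = 0.0000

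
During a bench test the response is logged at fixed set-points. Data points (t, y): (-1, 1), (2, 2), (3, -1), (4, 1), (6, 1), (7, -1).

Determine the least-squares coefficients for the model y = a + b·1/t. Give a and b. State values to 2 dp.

Sums needed: Σ1 = 6, Σ1/t = 11/28, Σ1/t·1/t = 10385/7056.
Moment sums: Σy = 3, Σ1/t·y = -5/84.
Eliminating b: (10385/7056)·(row 1) − (11/28)·(row 2) gives (20407/2352)·a = (10385/7056)·3 − (11/28)·(-5/84) = 435/98, so a = 10440/20407.
Then b = ((-5/84) − (11/28)·(10440/20407))/(10385/7056) = -3612/20407.

a = 0.51, b = -0.18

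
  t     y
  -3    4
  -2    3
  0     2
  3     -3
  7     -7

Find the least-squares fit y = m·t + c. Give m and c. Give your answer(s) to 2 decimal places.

Normal-equation sums: Σt·t = 71, Σt = 5, Σ1 = 5.
Moment sums: Σt·y = -76, Σy = -1.
XᵀX·[m, c]ᵀ = Xᵀy becomes [[71, 5]; [5, 5]]·[m, c]ᵀ = [-76, -1]ᵀ.
Δ = 71·5 − 5² = 330.
m = ((-76)·5 − 5·(-1))/330 = -25/22; c = (71·(-1) − 5·(-76))/330 = 103/110.

m = -1.14, c = 0.94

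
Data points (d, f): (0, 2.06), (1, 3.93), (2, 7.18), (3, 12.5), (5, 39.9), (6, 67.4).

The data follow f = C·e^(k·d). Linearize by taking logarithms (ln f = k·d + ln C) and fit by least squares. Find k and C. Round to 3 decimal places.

k = 0.579, C = 2.167

Let Y = ln f. Fitting Y = k·d + ln C by least squares:
Sums: Σd = 17.0000, Σ(d)² = 75.0000, Σln f = 14.4854, Σd·ln f = 56.5842.
Normal system: [[75.0000, 17.0000]; [17.0000, 6]]·[k, ln C]ᵀ = [56.5842, 14.4854]ᵀ.
Solving (det = 161.0000): k = 0.57921, ln C = 0.77313, so C = exp(0.77313) = 2.16653.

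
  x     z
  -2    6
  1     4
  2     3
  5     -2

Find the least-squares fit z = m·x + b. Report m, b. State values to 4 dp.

m = -1.1400, b = 4.4600

The normal system MᵀM·[m, b]ᵀ = Mᵀz is [[34, 6]; [6, 4]]·[m, b]ᵀ = [-12, 11]ᵀ.
det = 34·4 − 6² = 100.
m = ((-12)·4 − 6·11)/100 = -57/50; b = (34·11 − 6·(-12))/100 = 223/50.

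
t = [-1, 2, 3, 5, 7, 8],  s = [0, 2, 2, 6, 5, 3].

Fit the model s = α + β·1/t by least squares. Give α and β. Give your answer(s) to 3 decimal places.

The normal equations are: 6·α + (253/840)·β = 18;  (253/840)·α + (1014049/705600)·β = 3323/840.
Δ = 6·(1014049/705600) − (253/840)² = 1204057/141120.
α = (18·(1014049/705600) − (253/840)·(3323/840))/(1204057/141120) = 17412163/6020285; β = (6·(3323/840) − (253/840)·18)/(1204057/141120) = 2584512/1204057.

α = 2.892, β = 2.147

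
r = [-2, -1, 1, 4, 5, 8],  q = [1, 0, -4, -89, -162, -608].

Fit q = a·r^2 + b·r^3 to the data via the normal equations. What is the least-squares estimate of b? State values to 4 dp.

b = -0.9930

Compute the Gram sums: Σr^2·r^2 = 4995, Σr^2·r^3 = 36885, Σr^3·r^3 = 281931.
Moment sums: Σr^2·q = -44386, Σr^3·q = -337254.
XᵀX·[a, b]ᵀ = Xᵀq becomes [[4995, 36885]; [36885, 281931]]·[a, b]ᵀ = [-44386, -337254]ᵀ.
det = 4995·281931 − 36885² = 47742120.
a = ((-44386)·281931 − 36885·(-337254))/47742120 = -3090649/1989255; b = (4995·(-337254) − 36885·(-44386))/47742120 = -395051/397851.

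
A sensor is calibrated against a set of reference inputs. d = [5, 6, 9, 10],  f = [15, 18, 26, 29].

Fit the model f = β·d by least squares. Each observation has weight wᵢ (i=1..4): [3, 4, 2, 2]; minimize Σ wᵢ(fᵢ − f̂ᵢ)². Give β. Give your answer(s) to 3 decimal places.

Compute the Gram sums: Σwᵢ·d·d = 581.
Moment sums: Σwᵢ·d·f = 1705.
So XᵀWX·[β]ᵀ = XᵀWf: [[581]]·[β]ᵀ = [1705]ᵀ.
β = 1705/581 = 2.9346.

β = 2.935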